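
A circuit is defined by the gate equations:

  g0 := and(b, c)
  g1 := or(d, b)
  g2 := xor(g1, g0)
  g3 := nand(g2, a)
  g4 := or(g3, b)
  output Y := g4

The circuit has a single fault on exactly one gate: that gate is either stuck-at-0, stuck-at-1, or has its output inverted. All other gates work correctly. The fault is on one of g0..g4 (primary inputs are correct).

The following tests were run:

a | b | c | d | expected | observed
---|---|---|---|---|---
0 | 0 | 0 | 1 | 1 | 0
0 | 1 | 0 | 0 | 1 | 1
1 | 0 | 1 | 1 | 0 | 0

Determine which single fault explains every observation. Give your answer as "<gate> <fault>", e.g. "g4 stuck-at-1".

Fault-free values for test 1 (a=0, b=0, c=0, d=1): g0=0, g1=1, g2=1, g3=1, g4=1, giving Y=1. Observed 0.
Test 1: faults giving observed 0 are {g3 stuck-at-0, g3 inverted output, g4 stuck-at-0, g4 inverted output}.
Test 2 (a=0, b=1, c=0, d=0): fault-free g0=0, g1=1, g2=1, g3=1, g4=1 → 1; observed 1. Eliminates g4 stuck-at-0, g4 inverted output.
Test 3 (a=1, b=0, c=1, d=1): fault-free g0=0, g1=1, g2=1, g3=0, g4=0 → 0; observed 0. Eliminates g3 inverted output.
Only g3 stuck-at-0 is consistent with every test.

g3 stuck-at-0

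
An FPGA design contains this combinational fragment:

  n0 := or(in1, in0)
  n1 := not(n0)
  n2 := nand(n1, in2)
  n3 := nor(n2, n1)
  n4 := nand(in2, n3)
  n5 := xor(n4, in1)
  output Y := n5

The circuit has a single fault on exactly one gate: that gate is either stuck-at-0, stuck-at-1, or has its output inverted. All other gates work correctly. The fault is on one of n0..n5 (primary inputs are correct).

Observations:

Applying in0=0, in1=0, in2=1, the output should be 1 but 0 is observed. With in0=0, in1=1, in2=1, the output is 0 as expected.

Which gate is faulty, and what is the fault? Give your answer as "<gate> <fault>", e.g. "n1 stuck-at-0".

Fault-free values for test 1 (in0=0, in1=0, in2=1): n0=0, n1=1, n2=0, n3=0, n4=1, n5=1, giving Y=1. Observed 0.
Test 1: faults giving observed 0 are {n3 stuck-at-1, n3 inverted output, n4 stuck-at-0, n4 inverted output, n5 stuck-at-0, n5 inverted output}.
Test 2 (in0=0, in1=1, in2=1): fault-free n0=1, n1=0, n2=1, n3=0, n4=1, n5=0 → 0; observed 0. Eliminates n3 stuck-at-1, n3 inverted output, n4 stuck-at-0, n4 inverted output, n5 inverted output.
Only n5 stuck-at-0 is consistent with every test.

n5 stuck-at-0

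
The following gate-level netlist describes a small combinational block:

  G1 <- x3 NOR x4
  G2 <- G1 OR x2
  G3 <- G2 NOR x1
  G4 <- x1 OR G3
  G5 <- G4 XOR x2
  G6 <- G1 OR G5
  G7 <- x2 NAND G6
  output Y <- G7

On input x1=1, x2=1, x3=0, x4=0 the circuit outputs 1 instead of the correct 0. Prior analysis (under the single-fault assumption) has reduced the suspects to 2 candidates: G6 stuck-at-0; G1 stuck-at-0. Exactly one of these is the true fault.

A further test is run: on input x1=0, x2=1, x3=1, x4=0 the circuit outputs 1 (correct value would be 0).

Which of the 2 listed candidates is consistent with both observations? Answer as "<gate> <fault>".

G6 stuck-at-0

Evaluate each candidate on input x1=0, x2=1, x3=1, x4=0:
  G6 stuck-at-0: G1=0, G2=1, G3=0, G4=0, G5=1, G6=0 [stuck-at-0], G7=1 → 1 — matches
  G1 stuck-at-0: G1=0 [stuck-at-0], G2=1, G3=0, G4=0, G5=1, G6=1, G7=0 → 0 — eliminated
Only G6 stuck-at-0 reproduces the observed 1.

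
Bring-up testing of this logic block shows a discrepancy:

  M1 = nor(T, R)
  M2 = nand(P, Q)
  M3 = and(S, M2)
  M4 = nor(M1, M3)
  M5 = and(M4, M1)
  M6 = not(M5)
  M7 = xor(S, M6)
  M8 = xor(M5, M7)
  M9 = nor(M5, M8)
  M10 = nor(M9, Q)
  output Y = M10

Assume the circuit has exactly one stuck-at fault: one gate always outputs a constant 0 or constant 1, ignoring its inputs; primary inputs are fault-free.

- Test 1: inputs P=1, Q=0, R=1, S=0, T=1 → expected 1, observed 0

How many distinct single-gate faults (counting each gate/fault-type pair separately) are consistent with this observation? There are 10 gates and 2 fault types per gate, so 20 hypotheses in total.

5

Fault-free: M1=0, M2=1, M3=0, M4=1, M5=0, M6=1, M7=1, M8=1, M9=0, M10=1 → 1. Observed 0.
  M1: none of the 2 fault types match ✗
  M2: none of the 2 fault types match ✗
  M3: none of the 2 fault types match ✗
  M4: none of the 2 fault types match ✗
  M5: none of the 2 fault types match ✗
  M6: stuck-at-0 ✓; others ✗
  M7: stuck-at-0 ✓; others ✗
  M8: stuck-at-0 ✓; others ✗
  M9: stuck-at-1 ✓; others ✗
  M10: stuck-at-0 ✓; others ✗
Consistent faults: {M6 stuck-at-0, M7 stuck-at-0, M8 stuck-at-0, M9 stuck-at-1, M10 stuck-at-0} — 5 in all.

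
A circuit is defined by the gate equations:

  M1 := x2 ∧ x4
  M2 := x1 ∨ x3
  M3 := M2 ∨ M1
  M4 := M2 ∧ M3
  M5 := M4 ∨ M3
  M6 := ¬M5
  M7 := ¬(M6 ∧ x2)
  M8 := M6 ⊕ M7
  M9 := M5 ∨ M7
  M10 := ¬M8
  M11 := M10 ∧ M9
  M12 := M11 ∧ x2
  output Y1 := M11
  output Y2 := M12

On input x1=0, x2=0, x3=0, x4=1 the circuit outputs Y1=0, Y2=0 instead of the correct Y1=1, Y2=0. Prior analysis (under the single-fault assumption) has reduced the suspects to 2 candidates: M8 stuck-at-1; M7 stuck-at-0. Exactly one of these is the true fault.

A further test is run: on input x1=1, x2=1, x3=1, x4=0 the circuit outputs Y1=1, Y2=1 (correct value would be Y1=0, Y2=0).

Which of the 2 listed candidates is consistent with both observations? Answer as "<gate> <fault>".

M7 stuck-at-0

Evaluate each candidate on input x1=1, x2=1, x3=1, x4=0:
  M8 stuck-at-1: M1=0, M2=1, M3=1, M4=1, M5=1, M6=0, M7=1, M8=1 [stuck-at-1], M9=1, M10=0, M11=0, M12=0 → Y1=0, Y2=0 — eliminated
  M7 stuck-at-0: M1=0, M2=1, M3=1, M4=1, M5=1, M6=0, M7=0 [stuck-at-0], M8=0, M9=1, M10=1, M11=1, M12=1 → Y1=1, Y2=1 — matches
Only M7 stuck-at-0 reproduces the observed Y1=1, Y2=1.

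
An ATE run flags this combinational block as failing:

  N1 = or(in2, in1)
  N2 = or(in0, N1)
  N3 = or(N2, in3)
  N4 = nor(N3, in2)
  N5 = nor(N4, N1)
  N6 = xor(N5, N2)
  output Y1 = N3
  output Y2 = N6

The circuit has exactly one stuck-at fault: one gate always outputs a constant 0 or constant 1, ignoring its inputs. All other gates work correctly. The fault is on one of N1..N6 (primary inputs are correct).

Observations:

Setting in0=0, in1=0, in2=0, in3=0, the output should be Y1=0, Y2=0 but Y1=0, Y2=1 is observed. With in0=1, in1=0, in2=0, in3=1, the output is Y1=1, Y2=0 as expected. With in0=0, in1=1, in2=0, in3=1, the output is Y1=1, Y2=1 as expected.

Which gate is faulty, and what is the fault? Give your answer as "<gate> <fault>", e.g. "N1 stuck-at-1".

N4 stuck-at-0

Fault-free values for test 1 (in0=0, in1=0, in2=0, in3=0): N1=0, N2=0, N3=0, N4=1, N5=0, N6=0, giving Y1=0, Y2=0. Observed Y1=0, Y2=1.
Test 1: faults giving observed Y1=0, Y2=1 are {N4 stuck-at-0, N5 stuck-at-1, N6 stuck-at-1}.
Test 2 (in0=1, in1=0, in2=0, in3=1): fault-free N1=0, N2=1, N3=1, N4=0, N5=1, N6=0 → Y1=1, Y2=0; observed Y1=1, Y2=0. Eliminates N6 stuck-at-1.
Test 3 (in0=0, in1=1, in2=0, in3=1): fault-free N1=1, N2=1, N3=1, N4=0, N5=0, N6=1 → Y1=1, Y2=1; observed Y1=1, Y2=1. Eliminates N5 stuck-at-1.
Only N4 stuck-at-0 is consistent with every test.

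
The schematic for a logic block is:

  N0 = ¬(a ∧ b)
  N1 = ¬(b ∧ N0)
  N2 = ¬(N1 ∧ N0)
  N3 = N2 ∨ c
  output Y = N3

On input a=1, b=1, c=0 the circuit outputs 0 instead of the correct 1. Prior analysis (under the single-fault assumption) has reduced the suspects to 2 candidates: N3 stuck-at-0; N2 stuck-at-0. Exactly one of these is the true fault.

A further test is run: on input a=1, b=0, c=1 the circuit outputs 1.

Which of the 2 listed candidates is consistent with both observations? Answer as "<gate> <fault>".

N2 stuck-at-0

Evaluate each candidate on input a=1, b=0, c=1:
  N3 stuck-at-0: N0=1, N1=1, N2=0, N3=0 [stuck-at-0] → 0 — eliminated
  N2 stuck-at-0: N0=1, N1=1, N2=0 [stuck-at-0], N3=1 → 1 — matches
Only N2 stuck-at-0 reproduces the observed 1.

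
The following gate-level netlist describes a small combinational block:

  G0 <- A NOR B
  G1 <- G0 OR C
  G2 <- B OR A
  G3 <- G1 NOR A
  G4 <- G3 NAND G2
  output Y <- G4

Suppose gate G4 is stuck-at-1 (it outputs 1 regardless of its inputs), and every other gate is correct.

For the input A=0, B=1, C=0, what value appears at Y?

1

Propagate with G4 forced: G0=0, G1=0, G2=1, G3=1, G4=1 [stuck-at-1].
So Y = 1. (Without the fault it would be 0.)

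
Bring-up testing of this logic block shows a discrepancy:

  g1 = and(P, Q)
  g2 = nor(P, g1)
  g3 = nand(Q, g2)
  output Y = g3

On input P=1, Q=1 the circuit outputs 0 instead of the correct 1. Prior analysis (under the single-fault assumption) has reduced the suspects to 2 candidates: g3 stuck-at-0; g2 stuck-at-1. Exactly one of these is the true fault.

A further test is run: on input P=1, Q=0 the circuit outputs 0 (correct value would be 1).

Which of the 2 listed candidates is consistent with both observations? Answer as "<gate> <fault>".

g3 stuck-at-0

Evaluate each candidate on input P=1, Q=0:
  g3 stuck-at-0: g1=0, g2=0, g3=0 [stuck-at-0] → 0 — matches
  g2 stuck-at-1: g1=0, g2=1 [stuck-at-1], g3=1 → 1 — eliminated
Only g3 stuck-at-0 reproduces the observed 0.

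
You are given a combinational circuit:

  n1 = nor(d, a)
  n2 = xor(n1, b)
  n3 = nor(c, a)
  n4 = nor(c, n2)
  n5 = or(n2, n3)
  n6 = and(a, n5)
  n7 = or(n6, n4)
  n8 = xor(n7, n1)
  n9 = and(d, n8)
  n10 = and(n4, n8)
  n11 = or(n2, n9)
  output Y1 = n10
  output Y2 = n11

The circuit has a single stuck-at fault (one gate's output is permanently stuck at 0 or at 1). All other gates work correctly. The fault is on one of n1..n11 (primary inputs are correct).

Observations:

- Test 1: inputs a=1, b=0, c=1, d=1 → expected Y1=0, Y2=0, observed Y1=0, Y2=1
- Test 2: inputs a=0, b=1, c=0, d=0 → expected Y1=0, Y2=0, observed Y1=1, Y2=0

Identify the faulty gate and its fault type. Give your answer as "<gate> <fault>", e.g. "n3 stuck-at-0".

Fault-free values for test 1 (a=1, b=0, c=1, d=1): n1=0, n2=0, n3=0, n4=0, n5=0, n6=0, n7=0, n8=0, n9=0, n10=0, n11=0, giving Y1=0, Y2=0. Observed Y1=0, Y2=1.
Test 1: faults giving observed Y1=0, Y2=1 are {n1 stuck-at-1, n2 stuck-at-1, n3 stuck-at-1, n5 stuck-at-1, n6 stuck-at-1, n7 stuck-at-1, n8 stuck-at-1, n9 stuck-at-1, n11 stuck-at-1}.
Test 2 (a=0, b=1, c=0, d=0): fault-free n1=1, n2=0, n3=1, n4=1, n5=1, n6=0, n7=1, n8=0, n9=0, n10=0, n11=0 → Y1=0, Y2=0; observed Y1=1, Y2=0. Eliminates n1 stuck-at-1, n2 stuck-at-1, n3 stuck-at-1, n5 stuck-at-1, n6 stuck-at-1, n7 stuck-at-1, n9 stuck-at-1, n11 stuck-at-1.
Only n8 stuck-at-1 is consistent with every test.

n8 stuck-at-1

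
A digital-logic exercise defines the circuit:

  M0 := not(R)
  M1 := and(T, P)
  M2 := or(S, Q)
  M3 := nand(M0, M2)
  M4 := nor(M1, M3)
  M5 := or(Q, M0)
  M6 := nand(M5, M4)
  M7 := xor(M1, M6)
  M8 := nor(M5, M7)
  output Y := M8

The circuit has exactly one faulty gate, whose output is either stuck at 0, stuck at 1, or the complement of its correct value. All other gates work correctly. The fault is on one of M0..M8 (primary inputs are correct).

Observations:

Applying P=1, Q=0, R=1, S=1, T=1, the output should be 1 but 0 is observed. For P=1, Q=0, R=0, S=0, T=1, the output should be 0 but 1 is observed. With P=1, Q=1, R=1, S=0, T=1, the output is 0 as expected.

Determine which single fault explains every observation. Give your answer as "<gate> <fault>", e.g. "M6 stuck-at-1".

M0 inverted output

Fault-free values for test 1 (P=1, Q=0, R=1, S=1, T=1): M0=0, M1=1, M2=1, M3=1, M4=0, M5=0, M6=1, M7=0, M8=1, giving Y=1. Observed 0.
Test 1: faults giving observed 0 are {M0 stuck-at-1, M0 inverted output, M1 stuck-at-0, M1 inverted output, M5 stuck-at-1, M5 inverted output, M6 stuck-at-0, M6 inverted output, M7 stuck-at-1, M7 inverted output, M8 stuck-at-0, M8 inverted output}.
Test 2 (P=1, Q=0, R=0, S=0, T=1): fault-free M0=1, M1=1, M2=0, M3=1, M4=0, M5=1, M6=1, M7=0, M8=0 → 0; observed 1. Eliminates M0 stuck-at-1, M1 stuck-at-0, M1 inverted output, M5 stuck-at-1, M6 stuck-at-0, M6 inverted output, M7 stuck-at-1, M7 inverted output, M8 stuck-at-0.
Test 3 (P=1, Q=1, R=1, S=0, T=1): fault-free M0=0, M1=1, M2=1, M3=1, M4=0, M5=1, M6=1, M7=0, M8=0 → 0; observed 0. Eliminates M5 inverted output, M8 inverted output.
Only M0 inverted output is consistent with every test.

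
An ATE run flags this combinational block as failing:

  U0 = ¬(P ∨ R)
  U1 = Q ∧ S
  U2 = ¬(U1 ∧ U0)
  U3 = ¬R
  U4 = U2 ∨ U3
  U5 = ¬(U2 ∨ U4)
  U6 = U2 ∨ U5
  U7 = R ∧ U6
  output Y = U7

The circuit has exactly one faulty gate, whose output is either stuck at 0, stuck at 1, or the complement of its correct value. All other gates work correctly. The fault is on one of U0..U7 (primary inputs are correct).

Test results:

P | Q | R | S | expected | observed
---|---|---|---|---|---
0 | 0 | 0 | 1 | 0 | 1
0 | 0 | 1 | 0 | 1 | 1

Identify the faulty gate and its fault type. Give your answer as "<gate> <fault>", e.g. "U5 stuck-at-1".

U7 stuck-at-1

Fault-free values for test 1 (P=0, Q=0, R=0, S=1): U0=1, U1=0, U2=1, U3=1, U4=1, U5=0, U6=1, U7=0, giving Y=0. Observed 1.
Test 1: faults giving observed 1 are {U7 stuck-at-1, U7 inverted output}.
Test 2 (P=0, Q=0, R=1, S=0): fault-free U0=0, U1=0, U2=1, U3=0, U4=1, U5=0, U6=1, U7=1 → 1; observed 1. Eliminates U7 inverted output.
Only U7 stuck-at-1 is consistent with every test.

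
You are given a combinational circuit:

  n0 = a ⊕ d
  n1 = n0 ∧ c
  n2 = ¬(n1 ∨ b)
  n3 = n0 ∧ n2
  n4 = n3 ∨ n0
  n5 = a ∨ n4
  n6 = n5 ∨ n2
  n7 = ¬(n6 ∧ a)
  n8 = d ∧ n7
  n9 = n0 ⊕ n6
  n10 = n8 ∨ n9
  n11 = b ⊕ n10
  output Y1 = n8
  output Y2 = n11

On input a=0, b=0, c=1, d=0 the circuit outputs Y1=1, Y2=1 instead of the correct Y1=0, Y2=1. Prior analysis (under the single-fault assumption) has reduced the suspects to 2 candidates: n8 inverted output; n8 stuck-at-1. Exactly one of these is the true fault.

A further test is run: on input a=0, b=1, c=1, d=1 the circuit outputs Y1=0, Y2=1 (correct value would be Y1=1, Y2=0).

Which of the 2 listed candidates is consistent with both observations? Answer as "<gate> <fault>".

n8 inverted output

Evaluate each candidate on input a=0, b=1, c=1, d=1:
  n8 inverted output: n0=1, n1=1, n2=0, n3=0, n4=1, n5=1, n6=1, n7=1, n8=0 [inverted output], n9=0, n10=0, n11=1 → Y1=0, Y2=1 — matches
  n8 stuck-at-1: n0=1, n1=1, n2=0, n3=0, n4=1, n5=1, n6=1, n7=1, n8=1 [stuck-at-1], n9=0, n10=1, n11=0 → Y1=1, Y2=0 — eliminated
Only n8 inverted output reproduces the observed Y1=0, Y2=1.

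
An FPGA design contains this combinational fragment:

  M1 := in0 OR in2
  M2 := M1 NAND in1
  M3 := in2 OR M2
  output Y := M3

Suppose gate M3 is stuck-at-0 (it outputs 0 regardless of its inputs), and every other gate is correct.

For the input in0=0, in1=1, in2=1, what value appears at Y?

Propagate with M3 forced: M1=1, M2=0, M3=0 [stuck-at-0].
So Y = 0. (Without the fault it would be 1.)

0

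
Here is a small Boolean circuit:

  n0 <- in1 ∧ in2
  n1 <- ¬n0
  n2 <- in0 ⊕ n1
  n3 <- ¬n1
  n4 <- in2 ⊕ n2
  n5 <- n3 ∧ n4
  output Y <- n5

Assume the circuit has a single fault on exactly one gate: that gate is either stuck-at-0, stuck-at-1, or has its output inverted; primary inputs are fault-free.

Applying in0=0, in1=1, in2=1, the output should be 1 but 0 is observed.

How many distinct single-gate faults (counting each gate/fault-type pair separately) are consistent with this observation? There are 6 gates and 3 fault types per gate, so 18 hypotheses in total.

Fault-free: n0=1, n1=0, n2=0, n3=1, n4=1, n5=1 → 1. Observed 0.
  n0: stuck-at-0, inverted output ✓; others ✗
  n1: stuck-at-1, inverted output ✓; others ✗
  n2: stuck-at-1, inverted output ✓; others ✗
  n3: stuck-at-0, inverted output ✓; others ✗
  n4: stuck-at-0, inverted output ✓; others ✗
  n5: stuck-at-0, inverted output ✓; others ✗
Consistent faults: {n0 stuck-at-0, n0 inverted output, n1 stuck-at-1, n1 inverted output, n2 stuck-at-1, n2 inverted output, n3 stuck-at-0, n3 inverted output, n4 stuck-at-0, n4 inverted output, n5 stuck-at-0, n5 inverted output} — 12 in all.

12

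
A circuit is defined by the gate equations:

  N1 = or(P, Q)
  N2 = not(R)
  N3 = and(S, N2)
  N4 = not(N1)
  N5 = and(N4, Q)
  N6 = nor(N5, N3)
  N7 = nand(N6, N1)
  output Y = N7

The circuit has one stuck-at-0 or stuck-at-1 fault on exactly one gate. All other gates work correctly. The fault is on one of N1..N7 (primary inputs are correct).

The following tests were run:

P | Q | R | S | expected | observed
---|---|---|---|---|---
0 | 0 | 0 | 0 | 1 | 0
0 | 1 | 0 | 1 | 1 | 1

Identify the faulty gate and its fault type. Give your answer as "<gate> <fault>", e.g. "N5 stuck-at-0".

N1 stuck-at-1

Fault-free values for test 1 (P=0, Q=0, R=0, S=0): N1=0, N2=1, N3=0, N4=1, N5=0, N6=1, N7=1, giving Y=1. Observed 0.
Test 1: faults giving observed 0 are {N1 stuck-at-1, N7 stuck-at-0}.
Test 2 (P=0, Q=1, R=0, S=1): fault-free N1=1, N2=1, N3=1, N4=0, N5=0, N6=0, N7=1 → 1; observed 1. Eliminates N7 stuck-at-0.
Only N1 stuck-at-1 is consistent with every test.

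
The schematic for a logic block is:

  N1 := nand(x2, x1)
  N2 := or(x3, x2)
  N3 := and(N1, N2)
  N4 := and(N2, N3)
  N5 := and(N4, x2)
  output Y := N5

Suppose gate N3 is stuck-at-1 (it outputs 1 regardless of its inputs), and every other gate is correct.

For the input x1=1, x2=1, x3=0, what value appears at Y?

Propagate with N3 forced: N1=0, N2=1, N3=1 [stuck-at-1], N4=1, N5=1.
So Y = 1. (Without the fault it would be 0.)

1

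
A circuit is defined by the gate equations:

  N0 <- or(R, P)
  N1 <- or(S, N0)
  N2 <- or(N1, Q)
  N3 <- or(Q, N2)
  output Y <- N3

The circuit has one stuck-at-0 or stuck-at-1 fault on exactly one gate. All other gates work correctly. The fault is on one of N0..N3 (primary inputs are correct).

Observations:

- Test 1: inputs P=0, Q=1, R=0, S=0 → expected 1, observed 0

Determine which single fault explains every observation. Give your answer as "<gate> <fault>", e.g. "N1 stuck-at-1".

N3 stuck-at-0

Fault-free values for test 1 (P=0, Q=1, R=0, S=0): N0=0, N1=0, N2=1, N3=1, giving Y=1. Observed 0.
Test 1: faults giving observed 0 are {N3 stuck-at-0}.
Only N3 stuck-at-0 is consistent with every test.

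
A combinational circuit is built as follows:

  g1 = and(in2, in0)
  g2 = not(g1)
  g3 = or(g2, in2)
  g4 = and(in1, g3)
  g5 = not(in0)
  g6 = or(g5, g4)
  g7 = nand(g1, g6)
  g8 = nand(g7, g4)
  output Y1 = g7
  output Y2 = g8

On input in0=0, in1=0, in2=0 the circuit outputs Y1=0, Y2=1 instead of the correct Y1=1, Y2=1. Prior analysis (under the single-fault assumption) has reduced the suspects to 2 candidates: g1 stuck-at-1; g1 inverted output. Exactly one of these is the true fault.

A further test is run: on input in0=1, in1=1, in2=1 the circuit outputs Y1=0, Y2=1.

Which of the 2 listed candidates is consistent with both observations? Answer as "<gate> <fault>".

g1 stuck-at-1

Evaluate each candidate on input in0=1, in1=1, in2=1:
  g1 stuck-at-1: g1=1 [stuck-at-1], g2=0, g3=1, g4=1, g5=0, g6=1, g7=0, g8=1 → Y1=0, Y2=1 — matches
  g1 inverted output: g1=0 [inverted output], g2=1, g3=1, g4=1, g5=0, g6=1, g7=1, g8=0 → Y1=1, Y2=0 — eliminated
Only g1 stuck-at-1 reproduces the observed Y1=0, Y2=1.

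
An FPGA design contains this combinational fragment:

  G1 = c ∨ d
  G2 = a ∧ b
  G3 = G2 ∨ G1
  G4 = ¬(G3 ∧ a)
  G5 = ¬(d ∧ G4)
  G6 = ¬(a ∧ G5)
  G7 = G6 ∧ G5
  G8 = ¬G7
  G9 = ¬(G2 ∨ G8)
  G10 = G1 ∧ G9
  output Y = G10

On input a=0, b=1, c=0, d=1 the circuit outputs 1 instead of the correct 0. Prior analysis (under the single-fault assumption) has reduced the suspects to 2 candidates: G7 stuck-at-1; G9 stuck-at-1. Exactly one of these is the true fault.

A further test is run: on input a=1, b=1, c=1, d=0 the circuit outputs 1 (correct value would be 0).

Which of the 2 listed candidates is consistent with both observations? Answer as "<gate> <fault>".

G9 stuck-at-1

Evaluate each candidate on input a=1, b=1, c=1, d=0:
  G7 stuck-at-1: G1=1, G2=1, G3=1, G4=0, G5=1, G6=0, G7=1 [stuck-at-1], G8=0, G9=0, G10=0 → 0 — eliminated
  G9 stuck-at-1: G1=1, G2=1, G3=1, G4=0, G5=1, G6=0, G7=0, G8=1, G9=1 [stuck-at-1], G10=1 → 1 — matches
Only G9 stuck-at-1 reproduces the observed 1.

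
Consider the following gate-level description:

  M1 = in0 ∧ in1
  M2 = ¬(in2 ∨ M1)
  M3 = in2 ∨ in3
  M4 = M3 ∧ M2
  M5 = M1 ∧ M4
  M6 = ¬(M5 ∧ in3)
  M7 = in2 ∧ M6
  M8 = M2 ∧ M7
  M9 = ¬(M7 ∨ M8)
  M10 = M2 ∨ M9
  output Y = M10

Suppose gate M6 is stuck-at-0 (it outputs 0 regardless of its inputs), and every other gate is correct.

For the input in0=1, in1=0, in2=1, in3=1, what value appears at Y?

1

Propagate with M6 forced: M1=0, M2=0, M3=1, M4=0, M5=0, M6=0 [stuck-at-0], M7=0, M8=0, M9=1, M10=1.
So Y = 1. (Without the fault it would be 0.)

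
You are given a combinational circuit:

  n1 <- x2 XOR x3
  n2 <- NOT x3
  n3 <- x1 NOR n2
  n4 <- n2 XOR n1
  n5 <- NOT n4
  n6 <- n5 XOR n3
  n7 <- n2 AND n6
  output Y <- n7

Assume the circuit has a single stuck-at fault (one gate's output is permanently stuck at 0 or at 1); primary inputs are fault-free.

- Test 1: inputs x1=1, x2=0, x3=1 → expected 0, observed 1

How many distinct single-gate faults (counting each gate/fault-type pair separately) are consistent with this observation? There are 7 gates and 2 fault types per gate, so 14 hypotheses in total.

Fault-free: n1=1, n2=0, n3=0, n4=1, n5=0, n6=0, n7=0 → 0. Observed 1.
  n1 stuck-at-0: output 0 ✗
  n1 stuck-at-1: output 0 ✗
  n2 stuck-at-0: output 0 ✗
  n2 stuck-at-1: output 1 ✓
  n3 stuck-at-0: output 0 ✗
  n3 stuck-at-1: output 0 ✗
  n4 stuck-at-0: output 0 ✗
  n4 stuck-at-1: output 0 ✗
  n5 stuck-at-0: output 0 ✗
  n5 stuck-at-1: output 0 ✗
  n6 stuck-at-0: output 0 ✗
  n6 stuck-at-1: output 0 ✗
  n7 stuck-at-0: output 0 ✗
  n7 stuck-at-1: output 1 ✓
Consistent faults: {n2 stuck-at-1, n7 stuck-at-1} — 2 in all.

2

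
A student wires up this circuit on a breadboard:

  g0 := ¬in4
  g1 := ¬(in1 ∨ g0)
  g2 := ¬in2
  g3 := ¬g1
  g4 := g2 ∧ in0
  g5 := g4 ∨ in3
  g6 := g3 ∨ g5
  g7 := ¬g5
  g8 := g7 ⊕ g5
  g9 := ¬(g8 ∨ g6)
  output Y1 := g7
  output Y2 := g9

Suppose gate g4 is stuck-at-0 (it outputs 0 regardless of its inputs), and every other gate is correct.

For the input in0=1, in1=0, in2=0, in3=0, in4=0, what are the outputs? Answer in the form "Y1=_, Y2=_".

Propagate with g4 forced: g0=1, g1=0, g2=1, g3=1, g4=0 [stuck-at-0], g5=0, g6=1, g7=1, g8=1, g9=0.
So the outputs are Y1=1, Y2=0. (Without the fault they would be Y1=0, Y2=0.)

Y1=1, Y2=0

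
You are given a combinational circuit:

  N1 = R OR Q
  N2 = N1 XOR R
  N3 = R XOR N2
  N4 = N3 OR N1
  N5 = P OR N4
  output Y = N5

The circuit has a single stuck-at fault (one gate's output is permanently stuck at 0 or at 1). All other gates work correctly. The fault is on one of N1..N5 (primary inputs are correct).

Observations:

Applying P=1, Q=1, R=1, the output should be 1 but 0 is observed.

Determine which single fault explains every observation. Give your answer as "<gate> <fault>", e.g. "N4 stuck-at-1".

N5 stuck-at-0

Fault-free values for test 1 (P=1, Q=1, R=1): N1=1, N2=0, N3=1, N4=1, N5=1, giving Y=1. Observed 0.
Test 1: faults giving observed 0 are {N5 stuck-at-0}.
Only N5 stuck-at-0 is consistent with every test.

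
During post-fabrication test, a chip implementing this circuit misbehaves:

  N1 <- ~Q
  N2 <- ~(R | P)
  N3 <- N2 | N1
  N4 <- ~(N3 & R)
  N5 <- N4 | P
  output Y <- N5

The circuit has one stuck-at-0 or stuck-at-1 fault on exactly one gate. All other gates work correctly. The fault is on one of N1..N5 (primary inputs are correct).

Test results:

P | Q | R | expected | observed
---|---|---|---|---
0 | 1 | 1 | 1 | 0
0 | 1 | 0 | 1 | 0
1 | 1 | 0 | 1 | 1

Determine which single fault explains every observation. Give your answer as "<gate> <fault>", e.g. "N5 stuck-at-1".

Fault-free values for test 1 (P=0, Q=1, R=1): N1=0, N2=0, N3=0, N4=1, N5=1, giving Y=1. Observed 0.
Test 1: faults giving observed 0 are {N1 stuck-at-1, N2 stuck-at-1, N3 stuck-at-1, N4 stuck-at-0, N5 stuck-at-0}.
Test 2 (P=0, Q=1, R=0): fault-free N1=0, N2=1, N3=1, N4=1, N5=1 → 1; observed 0. Eliminates N1 stuck-at-1, N2 stuck-at-1, N3 stuck-at-1.
Test 3 (P=1, Q=1, R=0): fault-free N1=0, N2=0, N3=0, N4=1, N5=1 → 1; observed 1. Eliminates N5 stuck-at-0.
Only N4 stuck-at-0 is consistent with every test.

N4 stuck-at-0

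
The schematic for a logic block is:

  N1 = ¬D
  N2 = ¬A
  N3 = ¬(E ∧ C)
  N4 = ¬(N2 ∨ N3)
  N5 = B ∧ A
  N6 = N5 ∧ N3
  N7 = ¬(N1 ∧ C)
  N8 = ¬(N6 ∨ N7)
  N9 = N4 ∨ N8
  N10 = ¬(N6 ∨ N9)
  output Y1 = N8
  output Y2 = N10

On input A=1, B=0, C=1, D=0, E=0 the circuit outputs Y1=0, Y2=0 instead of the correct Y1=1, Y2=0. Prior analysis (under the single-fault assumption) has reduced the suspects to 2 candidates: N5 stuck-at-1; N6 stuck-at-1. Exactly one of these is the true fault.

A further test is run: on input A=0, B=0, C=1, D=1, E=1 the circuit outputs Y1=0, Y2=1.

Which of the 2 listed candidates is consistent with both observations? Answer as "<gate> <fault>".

N5 stuck-at-1

Evaluate each candidate on input A=0, B=0, C=1, D=1, E=1:
  N5 stuck-at-1: N1=0, N2=1, N3=0, N4=0, N5=1 [stuck-at-1], N6=0, N7=1, N8=0, N9=0, N10=1 → Y1=0, Y2=1 — matches
  N6 stuck-at-1: N1=0, N2=1, N3=0, N4=0, N5=0, N6=1 [stuck-at-1], N7=1, N8=0, N9=0, N10=0 → Y1=0, Y2=0 — eliminated
Only N5 stuck-at-1 reproduces the observed Y1=0, Y2=1.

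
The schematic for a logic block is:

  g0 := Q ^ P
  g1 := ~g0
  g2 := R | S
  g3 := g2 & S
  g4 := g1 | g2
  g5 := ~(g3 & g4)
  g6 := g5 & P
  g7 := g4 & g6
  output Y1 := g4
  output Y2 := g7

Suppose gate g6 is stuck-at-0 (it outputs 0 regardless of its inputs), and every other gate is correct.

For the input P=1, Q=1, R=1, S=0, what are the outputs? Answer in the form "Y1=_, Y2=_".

Y1=1, Y2=0

Propagate with g6 forced: g0=0, g1=1, g2=1, g3=0, g4=1, g5=1, g6=0 [stuck-at-0], g7=0.
So the outputs are Y1=1, Y2=0. (Without the fault they would be Y1=1, Y2=1.)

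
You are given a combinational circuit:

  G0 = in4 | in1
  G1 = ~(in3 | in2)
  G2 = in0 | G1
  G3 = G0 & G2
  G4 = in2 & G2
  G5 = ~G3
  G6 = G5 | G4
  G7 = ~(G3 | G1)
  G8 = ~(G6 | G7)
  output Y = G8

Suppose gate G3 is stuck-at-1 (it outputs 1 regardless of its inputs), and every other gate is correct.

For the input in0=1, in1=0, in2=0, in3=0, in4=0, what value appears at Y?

Propagate with G3 forced: G0=0, G1=1, G2=1, G3=1 [stuck-at-1], G4=0, G5=0, G6=0, G7=0, G8=1.
So Y = 1. (Without the fault it would be 0.)

1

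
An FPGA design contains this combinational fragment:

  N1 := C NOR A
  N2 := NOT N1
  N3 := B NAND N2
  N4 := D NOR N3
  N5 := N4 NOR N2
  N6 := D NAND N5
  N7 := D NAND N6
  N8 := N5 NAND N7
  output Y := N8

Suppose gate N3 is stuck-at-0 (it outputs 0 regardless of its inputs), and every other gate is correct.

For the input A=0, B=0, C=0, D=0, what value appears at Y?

1

Propagate with N3 forced: N1=1, N2=0, N3=0 [stuck-at-0], N4=1, N5=0, N6=1, N7=1, N8=1.
So Y = 1. (Without the fault it would be 0.)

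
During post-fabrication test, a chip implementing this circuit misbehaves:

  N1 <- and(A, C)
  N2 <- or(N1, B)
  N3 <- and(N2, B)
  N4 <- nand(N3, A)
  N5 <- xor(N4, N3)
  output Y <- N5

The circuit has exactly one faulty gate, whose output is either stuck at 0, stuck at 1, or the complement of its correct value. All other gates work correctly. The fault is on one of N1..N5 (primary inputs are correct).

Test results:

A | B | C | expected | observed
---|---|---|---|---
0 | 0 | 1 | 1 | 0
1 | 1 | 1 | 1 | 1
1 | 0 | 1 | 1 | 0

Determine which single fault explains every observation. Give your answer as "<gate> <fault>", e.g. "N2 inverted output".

N4 stuck-at-0

Fault-free values for test 1 (A=0, B=0, C=1): N1=0, N2=0, N3=0, N4=1, N5=1, giving Y=1. Observed 0.
Test 1: faults giving observed 0 are {N3 stuck-at-1, N3 inverted output, N4 stuck-at-0, N4 inverted output, N5 stuck-at-0, N5 inverted output}.
Test 2 (A=1, B=1, C=1): fault-free N1=1, N2=1, N3=1, N4=0, N5=1 → 1; observed 1. Eliminates N4 inverted output, N5 stuck-at-0, N5 inverted output.
Test 3 (A=1, B=0, C=1): fault-free N1=1, N2=1, N3=0, N4=1, N5=1 → 1; observed 0. Eliminates N3 stuck-at-1, N3 inverted output.
Only N4 stuck-at-0 is consistent with every test.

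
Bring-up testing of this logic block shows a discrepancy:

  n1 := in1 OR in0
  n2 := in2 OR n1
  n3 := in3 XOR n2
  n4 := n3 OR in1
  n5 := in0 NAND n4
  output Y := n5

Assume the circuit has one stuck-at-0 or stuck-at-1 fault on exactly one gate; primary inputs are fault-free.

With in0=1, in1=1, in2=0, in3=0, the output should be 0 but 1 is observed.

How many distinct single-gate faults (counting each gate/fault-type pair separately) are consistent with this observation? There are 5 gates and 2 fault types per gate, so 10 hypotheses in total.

Fault-free: n1=1, n2=1, n3=1, n4=1, n5=0 → 0. Observed 1.
  n1 stuck-at-0: output 0 ✗
  n1 stuck-at-1: output 0 ✗
  n2 stuck-at-0: output 0 ✗
  n2 stuck-at-1: output 0 ✗
  n3 stuck-at-0: output 0 ✗
  n3 stuck-at-1: output 0 ✗
  n4 stuck-at-0: output 1 ✓
  n4 stuck-at-1: output 0 ✗
  n5 stuck-at-0: output 0 ✗
  n5 stuck-at-1: output 1 ✓
Consistent faults: {n4 stuck-at-0, n5 stuck-at-1} — 2 in all.

2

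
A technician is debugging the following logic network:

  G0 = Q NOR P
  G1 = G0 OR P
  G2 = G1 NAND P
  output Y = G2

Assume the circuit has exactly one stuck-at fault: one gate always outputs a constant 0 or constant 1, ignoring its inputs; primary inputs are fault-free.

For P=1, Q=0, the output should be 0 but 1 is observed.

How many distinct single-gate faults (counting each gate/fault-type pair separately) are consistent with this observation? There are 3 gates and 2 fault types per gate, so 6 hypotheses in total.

Fault-free: G0=0, G1=1, G2=0 → 0. Observed 1.
  G0 stuck-at-0: output 0 ✗
  G0 stuck-at-1: output 0 ✗
  G1 stuck-at-0: output 1 ✓
  G1 stuck-at-1: output 0 ✗
  G2 stuck-at-0: output 0 ✗
  G2 stuck-at-1: output 1 ✓
Consistent faults: {G1 stuck-at-0, G2 stuck-at-1} — 2 in all.

2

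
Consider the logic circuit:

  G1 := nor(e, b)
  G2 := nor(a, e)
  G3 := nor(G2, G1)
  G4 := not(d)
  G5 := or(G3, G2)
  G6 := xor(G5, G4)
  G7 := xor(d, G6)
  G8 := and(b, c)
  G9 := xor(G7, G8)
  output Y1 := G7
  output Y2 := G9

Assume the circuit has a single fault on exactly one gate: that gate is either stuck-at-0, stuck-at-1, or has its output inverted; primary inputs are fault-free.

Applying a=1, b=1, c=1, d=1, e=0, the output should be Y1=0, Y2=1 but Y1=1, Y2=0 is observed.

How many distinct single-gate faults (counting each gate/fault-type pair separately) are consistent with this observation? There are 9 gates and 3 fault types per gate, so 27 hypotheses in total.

Fault-free: G1=0, G2=0, G3=1, G4=0, G5=1, G6=1, G7=0, G8=1, G9=1 → Y1=0, Y2=1. Observed Y1=1, Y2=0.
  G1: stuck-at-1, inverted output ✓; others ✗
  G2: none of the 3 fault types match ✗
  G3: stuck-at-0, inverted output ✓; others ✗
  G4: stuck-at-1, inverted output ✓; others ✗
  G5: stuck-at-0, inverted output ✓; others ✗
  G6: stuck-at-0, inverted output ✓; others ✗
  G7: stuck-at-1, inverted output ✓; others ✗
  G8: none of the 3 fault types match ✗
  G9: none of the 3 fault types match ✗
Consistent faults: {G1 stuck-at-1, G1 inverted output, G3 stuck-at-0, G3 inverted output, G4 stuck-at-1, G4 inverted output, G5 stuck-at-0, G5 inverted output, G6 stuck-at-0, G6 inverted output, G7 stuck-at-1, G7 inverted output} — 12 in all.

12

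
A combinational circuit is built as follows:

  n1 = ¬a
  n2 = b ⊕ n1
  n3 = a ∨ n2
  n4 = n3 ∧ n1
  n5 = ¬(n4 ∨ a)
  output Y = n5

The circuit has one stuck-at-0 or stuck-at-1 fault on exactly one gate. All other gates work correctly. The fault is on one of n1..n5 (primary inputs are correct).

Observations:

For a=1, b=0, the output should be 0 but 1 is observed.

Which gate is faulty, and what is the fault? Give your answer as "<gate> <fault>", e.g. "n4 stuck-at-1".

Fault-free values for test 1 (a=1, b=0): n1=0, n2=0, n3=1, n4=0, n5=0, giving Y=0. Observed 1.
Test 1: faults giving observed 1 are {n5 stuck-at-1}.
Only n5 stuck-at-1 is consistent with every test.

n5 stuck-at-1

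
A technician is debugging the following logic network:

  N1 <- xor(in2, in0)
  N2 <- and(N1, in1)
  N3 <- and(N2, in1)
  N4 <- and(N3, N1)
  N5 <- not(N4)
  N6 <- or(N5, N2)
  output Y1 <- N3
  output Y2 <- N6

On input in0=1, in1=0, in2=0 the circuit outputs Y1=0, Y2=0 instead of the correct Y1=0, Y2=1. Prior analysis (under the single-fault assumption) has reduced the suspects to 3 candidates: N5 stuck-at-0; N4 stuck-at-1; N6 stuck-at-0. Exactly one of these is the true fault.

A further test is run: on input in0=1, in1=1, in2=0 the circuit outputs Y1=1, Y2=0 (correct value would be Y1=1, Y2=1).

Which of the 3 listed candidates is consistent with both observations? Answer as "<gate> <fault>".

Evaluate each candidate on input in0=1, in1=1, in2=0:
  N5 stuck-at-0: N1=1, N2=1, N3=1, N4=1, N5=0 [stuck-at-0], N6=1 → Y1=1, Y2=1 — eliminated
  N4 stuck-at-1: N1=1, N2=1, N3=1, N4=1 [stuck-at-1], N5=0, N6=1 → Y1=1, Y2=1 — eliminated
  N6 stuck-at-0: N1=1, N2=1, N3=1, N4=1, N5=0, N6=0 [stuck-at-0] → Y1=1, Y2=0 — matches
Only N6 stuck-at-0 reproduces the observed Y1=1, Y2=0.

N6 stuck-at-0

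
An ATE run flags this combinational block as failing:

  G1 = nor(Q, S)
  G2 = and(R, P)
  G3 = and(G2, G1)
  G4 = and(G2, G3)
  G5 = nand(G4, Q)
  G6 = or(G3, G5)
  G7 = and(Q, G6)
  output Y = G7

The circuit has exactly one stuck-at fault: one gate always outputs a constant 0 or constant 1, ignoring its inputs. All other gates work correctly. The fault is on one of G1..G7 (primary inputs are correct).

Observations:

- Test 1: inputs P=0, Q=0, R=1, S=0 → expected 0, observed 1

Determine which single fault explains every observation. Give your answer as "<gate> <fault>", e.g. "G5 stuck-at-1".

Fault-free values for test 1 (P=0, Q=0, R=1, S=0): G1=1, G2=0, G3=0, G4=0, G5=1, G6=1, G7=0, giving Y=0. Observed 1.
Test 1: faults giving observed 1 are {G7 stuck-at-1}.
Only G7 stuck-at-1 is consistent with every test.

G7 stuck-at-1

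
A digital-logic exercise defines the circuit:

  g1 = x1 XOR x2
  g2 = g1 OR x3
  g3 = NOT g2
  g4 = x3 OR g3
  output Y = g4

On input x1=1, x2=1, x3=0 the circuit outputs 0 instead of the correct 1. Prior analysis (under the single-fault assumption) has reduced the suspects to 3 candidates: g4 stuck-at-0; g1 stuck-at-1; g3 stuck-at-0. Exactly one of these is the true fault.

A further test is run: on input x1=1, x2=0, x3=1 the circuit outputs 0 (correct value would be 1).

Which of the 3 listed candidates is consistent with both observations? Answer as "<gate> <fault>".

g4 stuck-at-0

Evaluate each candidate on input x1=1, x2=0, x3=1:
  g4 stuck-at-0: g1=1, g2=1, g3=0, g4=0 [stuck-at-0] → 0 — matches
  g1 stuck-at-1: g1=1 [stuck-at-1], g2=1, g3=0, g4=1 → 1 — eliminated
  g3 stuck-at-0: g1=1, g2=1, g3=0 [stuck-at-0], g4=1 → 1 — eliminated
Only g4 stuck-at-0 reproduces the observed 0.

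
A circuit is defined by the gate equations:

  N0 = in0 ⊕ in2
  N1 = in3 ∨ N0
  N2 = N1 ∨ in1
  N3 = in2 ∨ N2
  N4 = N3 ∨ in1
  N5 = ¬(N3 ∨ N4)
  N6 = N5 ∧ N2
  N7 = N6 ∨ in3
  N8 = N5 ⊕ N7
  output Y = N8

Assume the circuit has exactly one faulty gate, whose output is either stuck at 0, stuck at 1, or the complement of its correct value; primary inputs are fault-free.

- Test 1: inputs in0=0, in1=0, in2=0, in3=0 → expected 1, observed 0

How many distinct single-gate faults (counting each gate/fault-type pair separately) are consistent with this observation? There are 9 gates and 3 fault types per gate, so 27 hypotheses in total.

Fault-free: N0=0, N1=0, N2=0, N3=0, N4=0, N5=1, N6=0, N7=0, N8=1 → 1. Observed 0.
  N0: stuck-at-1, inverted output ✓; others ✗
  N1: stuck-at-1, inverted output ✓; others ✗
  N2: stuck-at-1, inverted output ✓; others ✗
  N3: stuck-at-1, inverted output ✓; others ✗
  N4: stuck-at-1, inverted output ✓; others ✗
  N5: stuck-at-0, inverted output ✓; others ✗
  N6: stuck-at-1, inverted output ✓; others ✗
  N7: stuck-at-1, inverted output ✓; others ✗
  N8: stuck-at-0, inverted output ✓; others ✗
Consistent faults: {N0 stuck-at-1, N0 inverted output, N1 stuck-at-1, N1 inverted output, N2 stuck-at-1, N2 inverted output, N3 stuck-at-1, N3 inverted output, N4 stuck-at-1, N4 inverted output, N5 stuck-at-0, N5 inverted output, N6 stuck-at-1, N6 inverted output, N7 stuck-at-1, N7 inverted output, N8 stuck-at-0, N8 inverted output} — 18 in all.

18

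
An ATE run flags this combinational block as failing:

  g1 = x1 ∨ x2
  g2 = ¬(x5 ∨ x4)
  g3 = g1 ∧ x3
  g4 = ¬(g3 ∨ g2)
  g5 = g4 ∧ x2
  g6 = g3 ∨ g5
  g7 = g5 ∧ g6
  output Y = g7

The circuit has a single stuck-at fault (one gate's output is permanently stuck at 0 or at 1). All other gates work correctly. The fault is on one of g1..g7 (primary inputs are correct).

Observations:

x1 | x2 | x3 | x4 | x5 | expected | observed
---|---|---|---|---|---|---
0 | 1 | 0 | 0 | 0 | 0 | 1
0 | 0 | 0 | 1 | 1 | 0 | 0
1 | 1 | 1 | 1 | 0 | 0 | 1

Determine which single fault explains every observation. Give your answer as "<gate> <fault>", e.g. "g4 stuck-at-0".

Fault-free values for test 1 (x1=0, x2=1, x3=0, x4=0, x5=0): g1=1, g2=1, g3=0, g4=0, g5=0, g6=0, g7=0, giving Y=0. Observed 1.
Test 1: faults giving observed 1 are {g2 stuck-at-0, g4 stuck-at-1, g5 stuck-at-1, g7 stuck-at-1}.
Test 2 (x1=0, x2=0, x3=0, x4=1, x5=1): fault-free g1=0, g2=0, g3=0, g4=1, g5=0, g6=0, g7=0 → 0; observed 0. Eliminates g5 stuck-at-1, g7 stuck-at-1.
Test 3 (x1=1, x2=1, x3=1, x4=1, x5=0): fault-free g1=1, g2=0, g3=1, g4=0, g5=0, g6=1, g7=0 → 0; observed 1. Eliminates g2 stuck-at-0.
Only g4 stuck-at-1 is consistent with every test.

g4 stuck-at-1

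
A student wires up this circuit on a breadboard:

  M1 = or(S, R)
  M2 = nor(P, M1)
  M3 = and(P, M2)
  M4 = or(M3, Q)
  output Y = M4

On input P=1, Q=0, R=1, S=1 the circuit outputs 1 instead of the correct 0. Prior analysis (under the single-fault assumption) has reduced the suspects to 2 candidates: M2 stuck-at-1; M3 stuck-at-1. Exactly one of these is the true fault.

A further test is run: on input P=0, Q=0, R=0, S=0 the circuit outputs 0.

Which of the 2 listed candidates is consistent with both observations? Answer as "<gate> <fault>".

M2 stuck-at-1

Evaluate each candidate on input P=0, Q=0, R=0, S=0:
  M2 stuck-at-1: M1=0, M2=1 [stuck-at-1], M3=0, M4=0 → 0 — matches
  M3 stuck-at-1: M1=0, M2=1, M3=1 [stuck-at-1], M4=1 → 1 — eliminated
Only M2 stuck-at-1 reproduces the observed 0.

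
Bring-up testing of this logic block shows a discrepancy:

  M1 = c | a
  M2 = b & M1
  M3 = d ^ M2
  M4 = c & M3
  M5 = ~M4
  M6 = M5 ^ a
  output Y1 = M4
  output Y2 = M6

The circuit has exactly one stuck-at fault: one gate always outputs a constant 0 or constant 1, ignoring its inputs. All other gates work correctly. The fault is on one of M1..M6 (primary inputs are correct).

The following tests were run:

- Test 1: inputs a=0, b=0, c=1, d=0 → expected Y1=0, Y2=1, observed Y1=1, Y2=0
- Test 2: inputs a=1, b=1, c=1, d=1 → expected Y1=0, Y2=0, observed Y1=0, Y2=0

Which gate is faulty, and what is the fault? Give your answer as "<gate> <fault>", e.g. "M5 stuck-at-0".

Fault-free values for test 1 (a=0, b=0, c=1, d=0): M1=1, M2=0, M3=0, M4=0, M5=1, M6=1, giving Y1=0, Y2=1. Observed Y1=1, Y2=0.
Test 1: faults giving observed Y1=1, Y2=0 are {M2 stuck-at-1, M3 stuck-at-1, M4 stuck-at-1}.
Test 2 (a=1, b=1, c=1, d=1): fault-free M1=1, M2=1, M3=0, M4=0, M5=1, M6=0 → Y1=0, Y2=0; observed Y1=0, Y2=0. Eliminates M3 stuck-at-1, M4 stuck-at-1.
Only M2 stuck-at-1 is consistent with every test.

M2 stuck-at-1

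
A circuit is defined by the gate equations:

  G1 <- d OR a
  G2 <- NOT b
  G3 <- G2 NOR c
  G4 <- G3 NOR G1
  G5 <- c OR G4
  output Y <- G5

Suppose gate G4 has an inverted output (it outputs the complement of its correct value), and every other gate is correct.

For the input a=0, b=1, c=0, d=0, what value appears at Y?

1

Propagate with G4 forced: G1=0, G2=0, G3=1, G4=1 [inverted output], G5=1.
So Y = 1. (Without the fault it would be 0.)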